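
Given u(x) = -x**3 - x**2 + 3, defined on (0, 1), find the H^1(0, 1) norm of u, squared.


||u||_{H^1}^2 = 517/42

The H^1 norm (squared) on an interval (0, L) is
  ||u||_{H^1}^2 = ∫_0^L u(x)^2 dx + ∫_0^L u'(x)^2 dx.
Compute u'(x) = -3*x**2 - 2*x.
Then u(x)^2 = x**6 + 2*x**5 + x**4 - 6*x**3 - 6*x**2 + 9 and u'(x)^2 = 9*x**4 + 12*x**3 + 4*x**2.
Integrate each monomial from 0 to 1 using ∫_0^1 c·x^n dx = c·1^(n+1)/(n+1):
  ∫_0^1 u(x)^2 dx = ∫_0^1 (x^6 + 2*x^5 + x^4 - 6*x^3 - 6*x^2 + 9) dx. Term by term:
    ∫_0^1 x^6 dx = 1/7;  ∫_0^1 2*x^5 dx = 1/3;  ∫_0^1 x^4 dx = 1/5;
    ∫_0^1 -6*x^3 dx = -3/2;  ∫_0^1 -6*x^2 dx = -2;  ∫_0^1 9 dx = 9.
  Sum: 1/7 + 1/3 + 1/5 − 3/2 − 2 + 9 = 1297/210.
  ∫_0^1 u'(x)^2 dx = ∫_0^1 (9*x^4 + 12*x^3 + 4*x^2) dx. Term by term:
    ∫_0^1 9*x^4 dx = 9/5;  ∫_0^1 12*x^3 dx = 3;  ∫_0^1 4*x^2 dx = 4/3.
  Sum: 9/5 + 3 + 4/3 = 92/15.
Adding: ||u||_{H^1}^2 = 1297/210 + 92/15 = 517/42.


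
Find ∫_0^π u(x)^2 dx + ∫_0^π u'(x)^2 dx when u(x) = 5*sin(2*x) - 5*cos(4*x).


||u||_{H^1(0,π)}^2 = 275*π

u'(x) = 20*sin(4*x) + 10*cos(2*x).
Expand u² and (u')² and integrate term by term on (0, π), using: for integers n ≥ 1, ∫_0^π sin²(nx) dx = ∫_0^π cos²(nx) dx = π/2; for n ≠ n', ∫_0^π sin(nx)sin(n'x) dx = ∫_0^π cos(nx)cos(n'x) dx = 0; and by product-to-sum, ∫_0^π sin(nx)cos(n'x) dx = ½∫_0^π [sin((n+n')x) + sin((n−n')x)] dx, which is 0 when n+n' is even and 2n/(n²−n'²) when n+n' is odd (it need not vanish on (0, π)).
  u² squared terms: (-5)²·∫cos(4x)² dx = 25·π/2 = 25*π/2;  (5)²·∫sin(2x)² dx = 25·π/2 = 25*π/2.
  u² cross terms: 2·(-5)·(5)·∫cos(4x)·sin(2x) dx = -50·(0) = 0.
  So ∫_0^π u² dx = 25*π/2 + 25*π/2 + 0 = 25*π.
  (u')² squared terms: (10)²·∫cos(2x)² dx = 100·π/2 = 50*π;  (20)²·∫sin(4x)² dx = 400·π/2 = 200*π.
  (u')² cross terms: 2·(10)·(20)·∫cos(2x)·sin(4x) dx = 400·(0) = 0.
  So ∫_0^π (u')² dx = 50*π + 200*π + 0 = 250*π.
||u||_{H^1}^2 = (25*π) + (250*π) = 275*π.


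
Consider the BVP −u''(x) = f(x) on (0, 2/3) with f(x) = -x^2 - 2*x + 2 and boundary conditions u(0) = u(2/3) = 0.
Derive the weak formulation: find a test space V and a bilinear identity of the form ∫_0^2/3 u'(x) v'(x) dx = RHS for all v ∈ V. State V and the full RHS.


V = H^1_0(0, 2/3) (so v(0) = v(2/3) = 0); weak form: ∫_0^2/3 u'v' dx = ∫_0^2/3 (-x^2 - 2*x + 2) v dx for all v ∈ V.

Multiply both sides by a test function v and integrate from 0 to 2/3:
  ∫_0^2/3 −u''(x) v(x) dx = ∫_0^2/3 f(x) v(x) dx.
Integrate the LHS by parts once:
  ∫_0^2/3 −u'' v dx = −[u'(x) v(x)]_0^2/3 + ∫_0^2/3 u'(x) v'(x) dx.
Thus ∫_0^2/3 u'(x) v'(x) dx = ∫_0^2/3 f(x) v(x) dx + [u'(x) v(x)]_0^2/3.
Choose V so that boundary terms are either known or forced to vanish.
u is Dirichlet: u(0) = u(2/3) = 0. Let V = H^1_0(0, 2/3); then v(0) = v(2/3) = 0, and [u' v]_0^2/3 = 0.
Weak formulation: find u (satisfying any essential BC) such that ∫_0^2/3 u'(x) v'(x) dx = ∫_0^2/3 f v dx for all v ∈ V.
Substituting f(x) = -x^2 - 2*x + 2, the right-hand side is ∫_0^2/3 (-x^2 - 2*x + 2) v dx.


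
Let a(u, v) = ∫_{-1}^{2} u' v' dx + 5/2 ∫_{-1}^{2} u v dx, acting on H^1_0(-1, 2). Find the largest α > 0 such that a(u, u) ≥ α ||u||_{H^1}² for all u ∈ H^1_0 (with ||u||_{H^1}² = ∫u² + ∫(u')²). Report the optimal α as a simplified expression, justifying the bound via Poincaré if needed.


α = 1

Coercivity of a(·,·) on H^1_0(-1, 2) means a(u, u) ≥ α ||u||_{H^1}² for every u ∈ H^1_0.
The interval has length L = 3, and Poincaré/coercivity depend only on L. Here a(u, u) = ∫(u')² + (5/2)·∫u².
Here c = 5/2 ≥ 1, so a(u,u) = ∫(u')² + c∫u² ≥ ∫(u')² + ∫u² = ||u||_{H^1}², i.e. α = 1 works. No larger α is possible: a(u,u) ≥ α||u||_{H^1}² means (1−α)∫(u')² ≥ (α−c)∫u², and for the modes u_n = sin(nπ(x−x₀)/L) (x₀ the left endpoint) one has ∫u_n²/∫(u_n')² = (L/(nπ))² → 0, so a(u_n,u_n)/||u_n||_{H^1}² → 1. Hence the optimal constant is α = 1.
Therefore α = 1.


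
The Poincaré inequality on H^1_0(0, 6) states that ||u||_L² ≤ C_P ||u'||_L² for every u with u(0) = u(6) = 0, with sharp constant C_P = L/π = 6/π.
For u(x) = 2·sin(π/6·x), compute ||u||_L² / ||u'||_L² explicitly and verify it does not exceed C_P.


||u||_L² / ||u'||_L² = 6/π = C_P.

u(x) = 2·sin(π/6·x), so u'(x) = π*cos(π*x/6)/3.
Writing u(x) = A·sin(kπx/L) with A = 2 and k = 1, use ∫_0^L sin²(kπx/L) dx = L/2 and ∫_0^L cos²(kπx/L) dx = L/2.
u² = 4·sin²(π/6·x) and (u')² = π^2/9·cos²(π/6·x), and each of sin², cos² integrates to L/2 = 3 over (0, 6).
∫_0^6 u² dx = 12, so ||u||_L² = 2*sqrt(3).
∫_0^6 (u')² dx = π^2/3, so ||u'||_L² = sqrt(3)*π/3.
Ratio ||u||_L² / ||u'||_L² = 6/π.
Sharp Poincaré constant on H^1_0(0, 6) is C_P = L/π = 6/π, achieved by sin(π/6·x).
This is the k = 1 eigenfunction (up to amplitude), so the ratio equals the sharp Poincaré constant exactly.


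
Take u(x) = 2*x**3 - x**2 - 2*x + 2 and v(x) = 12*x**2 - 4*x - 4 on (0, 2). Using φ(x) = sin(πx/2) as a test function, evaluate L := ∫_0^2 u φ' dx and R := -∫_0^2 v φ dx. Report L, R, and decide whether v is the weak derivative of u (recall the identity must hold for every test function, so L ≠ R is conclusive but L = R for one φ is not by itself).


LHS = -32/π + 192/π^3, RHS = -64/π + 384/π^3. No, v is not the weak derivative of u.

u(x) = 2*x**3 - x**2 - 2*x + 2, classical derivative u'(x) = 6*x**2 - 2*x - 2.
φ(x) = sin(πx/2), so φ'(x) = π*cos(π*x/2)/2.
Note φ(0) = φ(2) = 0, so the boundary term u·φ vanishes.
LHS = ∫_0^2 u(x) φ'(x) dx = ∫_0^2 (π*x^3*cos(π*x/2) - π*x^2*cos(π*x/2)/2 - π*x*cos(π*x/2) + π*cos(π*x/2)) dx. Term by term:
  ∫_0^2 π*cos(π*x/2) dx = 0;  ∫_0^2 π*x^3*cos(π*x/2) dx = -48/π + 192/π^3;  ∫_0^2 -π*x*cos(π*x/2) dx = 8/π;
  ∫_0^2 -π*x^2*cos(π*x/2)/2 dx = 8/π.
Sum: 0 + -48/π + 192/π^3 + 8/π + 8/π = -32/π + 192/π^3.
So LHS = -32/π + 192/π^3.
∫_0^2 v(x) φ(x) dx = ∫_0^2 (12*x^2*sin(π*x/2) - 4*x*sin(π*x/2) - 4*sin(π*x/2)) dx. Term by term:
  ∫_0^2 -4*sin(π*x/2) dx = -16/π;  ∫_0^2 -4*x*sin(π*x/2) dx = -16/π;  ∫_0^2 12*x^2*sin(π*x/2) dx = -384/π^3 + 96/π.
Sum: -16/π − 16/π + -384/π^3 + 96/π = -384/π^3 + 64/π.
So RHS = -∫_0^2 v(x) φ(x) dx = -64/π + 384/π^3.
LHS − RHS = -192/π^3 + 32/π ≠ 0, so the identity fails.
(For a valid weak derivative the identity must hold for EVERY test function, in particular this one. The failure shows v is NOT the weak derivative of u.)
Correct weak derivative would be u'(x) = 6*x**2 - 2*x - 2.


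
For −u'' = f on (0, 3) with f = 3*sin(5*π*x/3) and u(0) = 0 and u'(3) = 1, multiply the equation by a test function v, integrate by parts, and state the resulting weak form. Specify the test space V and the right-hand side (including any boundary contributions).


V = {v ∈ H^1(0, 3) : v(0) = 0} (test functions vanish at x = 0 where u is specified); weak form: ∫_0^3 u'v' dx = ∫_0^3 (3*sin(5*π*x/3)) v dx + v(3) for all v ∈ V.

Multiply both sides by a test function v and integrate from 0 to 3:
  ∫_0^3 −u''(x) v(x) dx = ∫_0^3 f(x) v(x) dx.
Integrate the LHS by parts once:
  ∫_0^3 −u'' v dx = −[u'(x) v(x)]_0^3 + ∫_0^3 u'(x) v'(x) dx.
Thus ∫_0^3 u'(x) v'(x) dx = ∫_0^3 f(x) v(x) dx + [u'(x) v(x)]_0^3.
Choose V so that boundary terms are either known or forced to vanish.
Mixed BC: u(0) = 0 (Dirichlet) and u'(3) = 1 (Neumann). Define V = {v ∈ H^1(0, 3) : v(0) = 0}. Then [u' v]_0^3 = u'(3)·v(3) − u'(0)·0 = v(3).
Weak formulation: find u (satisfying any essential BC) such that ∫_0^3 u'(x) v'(x) dx = ∫_0^3 f v dx + v(3) for all v ∈ V (Dirichlet at 0 absorbed into V; Neumann datum at x = 3 contributes the boundary term).
Substituting f(x) = 3*sin(5*π*x/3), the right-hand side is ∫_0^3 (3*sin(5*π*x/3)) v dx + v(3).


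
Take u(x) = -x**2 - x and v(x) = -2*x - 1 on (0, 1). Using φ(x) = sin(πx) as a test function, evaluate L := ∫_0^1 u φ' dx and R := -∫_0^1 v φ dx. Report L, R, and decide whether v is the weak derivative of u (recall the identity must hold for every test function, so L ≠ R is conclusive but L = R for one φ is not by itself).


LHS = 4/π, RHS = 4/π. Yes, v = u' weakly.

u(x) = -x**2 - x, classical derivative u'(x) = -2*x - 1.
φ(x) = sin(πx), so φ'(x) = π*cos(π*x).
Note φ(0) = φ(1) = 0, so the boundary term u·φ vanishes.
LHS = ∫_0^1 u(x) φ'(x) dx = ∫_0^1 (-π*x^2*cos(π*x) - π*x*cos(π*x)) dx. Term by term:
  ∫_0^1 -π*x*cos(π*x) dx = 2/π;  ∫_0^1 -π*x^2*cos(π*x) dx = 2/π.
Sum: 2/π + 2/π = 4/π.
So LHS = 4/π.
∫_0^1 v(x) φ(x) dx = ∫_0^1 (-2*x*sin(π*x) - sin(π*x)) dx. Term by term:
  ∫_0^1 -sin(π*x) dx = -2/π;  ∫_0^1 -2*x*sin(π*x) dx = -2/π.
Sum: -2/π − 2/π = -4/π.
So RHS = -∫_0^1 v(x) φ(x) dx = 4/π.
LHS = RHS, so the identity holds for this test φ.
Moreover u is smooth here and v(x) = u'(x) = -2*x - 1 pointwise, so the identity holds for every test function. Hence v is the weak derivative of u.


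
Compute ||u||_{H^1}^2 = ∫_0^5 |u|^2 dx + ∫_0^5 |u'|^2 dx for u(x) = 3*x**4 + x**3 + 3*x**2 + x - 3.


||u||_{H^1}^2 = 368409875/84

The H^1 norm (squared) on an interval (0, L) is
  ||u||_{H^1}^2 = ∫_0^L u(x)^2 dx + ∫_0^L u'(x)^2 dx.
Compute u'(x) = 12*x**3 + 3*x**2 + 6*x + 1.
Then u(x)^2 = 9*x**8 + 6*x**7 + 19*x**6 + 12*x**5 - 7*x**4 - 17*x**2 - 6*x + 9 and u'(x)^2 = 144*x**6 + 72*x**5 + 153*x**4 + 60*x**3 + 42*x**2 + 12*x + 1.
Integrate each monomial from 0 to 5 using ∫_0^5 c·x^n dx = c·5^(n+1)/(n+1):
  ∫_0^5 u(x)^2 dx = ∫_0^5 (9*x^8 + 6*x^7 + 19*x^6 + 12*x^5 - 7*x^4 - 17*x^2 - 6*x + 9) dx. Term by term:
    ∫_0^5 9*x^8 dx = 1953125;  ∫_0^5 6*x^7 dx = 1171875/4;  ∫_0^5 19*x^6 dx = 1484375/7;
    ∫_0^5 12*x^5 dx = 31250;  ∫_0^5 -7*x^4 dx = -4375;  ∫_0^5 -17*x^2 dx = -2125/3;
    ∫_0^5 -6*x dx = -75;  ∫_0^5 9 dx = 45.
  Sum: 1953125 + 1171875/4 + 1484375/7 + 31250 − 4375 − 2125/3 − 75 + 45 = 208679855/84.
  ∫_0^5 u'(x)^2 dx = ∫_0^5 (144*x^6 + 72*x^5 + 153*x^4 + 60*x^3 + 42*x^2 + 12*x + 1) dx. Term by term:
    ∫_0^5 144*x^6 dx = 11250000/7;  ∫_0^5 72*x^5 dx = 187500;  ∫_0^5 153*x^4 dx = 95625;
    ∫_0^5 60*x^3 dx = 9375;  ∫_0^5 42*x^2 dx = 1750;  ∫_0^5 12*x dx = 150;
    ∫_0^5 1 dx = 5.
  Sum: 11250000/7 + 187500 + 95625 + 9375 + 1750 + 150 + 5 = 13310835/7.
Adding: ||u||_{H^1}^2 = 208679855/84 + 13310835/7 = 368409875/84.


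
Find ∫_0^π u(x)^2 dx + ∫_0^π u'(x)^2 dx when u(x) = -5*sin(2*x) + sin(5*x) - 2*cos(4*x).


||u||_{H^1(0,π)}^2 = -680/9 + 219*π/2

u'(x) = 8*sin(4*x) - 10*cos(2*x) + 5*cos(5*x).
Expand u² and (u')² and integrate term by term on (0, π), using: for integers n ≥ 1, ∫_0^π sin²(nx) dx = ∫_0^π cos²(nx) dx = π/2; for n ≠ n', ∫_0^π sin(nx)sin(n'x) dx = ∫_0^π cos(nx)cos(n'x) dx = 0; and by product-to-sum, ∫_0^π sin(nx)cos(n'x) dx = ½∫_0^π [sin((n+n')x) + sin((n−n')x)] dx, which is 0 when n+n' is even and 2n/(n²−n'²) when n+n' is odd (it need not vanish on (0, π)).
  u² squared terms: (-5)²·∫sin(2x)² dx = 25·π/2 = 25*π/2;  (-2)²·∫cos(4x)² dx = 4·π/2 = 2*π;  (1)²·∫sin(5x)² dx = 1·π/2 = π/2.
  u² cross terms: 2·(-5)·(-2)·∫sin(2x)·cos(4x) dx = 20·(0) = 0;  2·(-5)·(1)·∫sin(2x)·sin(5x) dx = -10·(0) = 0;  2·(-2)·(1)·∫cos(4x)·sin(5x) dx = -4·(10/9) = -40/9.
  So ∫_0^π u² dx = 25*π/2 + 2*π + π/2 + 0 + 0 − 40/9 = -40/9 + 15*π.
  (u')² squared terms: (-10)²·∫cos(2x)² dx = 100·π/2 = 50*π;  (5)²·∫cos(5x)² dx = 25·π/2 = 25*π/2;  (8)²·∫sin(4x)² dx = 64·π/2 = 32*π.
  (u')² cross terms: 2·(-10)·(5)·∫cos(2x)·cos(5x) dx = -100·(0) = 0;  2·(-10)·(8)·∫cos(2x)·sin(4x) dx = -160·(0) = 0;  2·(5)·(8)·∫cos(5x)·sin(4x) dx = 80·(-8/9) = -640/9.
  So ∫_0^π (u')² dx = 50*π + 25*π/2 + 32*π + 0 + 0 − 640/9 = -640/9 + 189*π/2.
||u||_{H^1}^2 = (-40/9 + 15*π) + (-640/9 + 189*π/2) = -680/9 + 219*π/2.


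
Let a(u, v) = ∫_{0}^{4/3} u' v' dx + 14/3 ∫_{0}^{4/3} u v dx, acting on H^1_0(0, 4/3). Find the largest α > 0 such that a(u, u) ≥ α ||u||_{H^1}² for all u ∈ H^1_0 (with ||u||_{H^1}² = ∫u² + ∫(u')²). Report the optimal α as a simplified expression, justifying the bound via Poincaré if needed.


α = 1

Coercivity of a(·,·) on H^1_0(0, 4/3) means a(u, u) ≥ α ||u||_{H^1}² for every u ∈ H^1_0.
The interval has length L = 4/3, and Poincaré/coercivity depend only on L. Here a(u, u) = ∫(u')² + (14/3)·∫u².
Here c = 14/3 ≥ 1, so a(u,u) = ∫(u')² + c∫u² ≥ ∫(u')² + ∫u² = ||u||_{H^1}², i.e. α = 1 works. No larger α is possible: a(u,u) ≥ α||u||_{H^1}² means (1−α)∫(u')² ≥ (α−c)∫u², and for the modes u_n = sin(nπ(x−x₀)/L) (x₀ the left endpoint) one has ∫u_n²/∫(u_n')² = (L/(nπ))² → 0, so a(u_n,u_n)/||u_n||_{H^1}² → 1. Hence the optimal constant is α = 1.
Therefore α = 1.


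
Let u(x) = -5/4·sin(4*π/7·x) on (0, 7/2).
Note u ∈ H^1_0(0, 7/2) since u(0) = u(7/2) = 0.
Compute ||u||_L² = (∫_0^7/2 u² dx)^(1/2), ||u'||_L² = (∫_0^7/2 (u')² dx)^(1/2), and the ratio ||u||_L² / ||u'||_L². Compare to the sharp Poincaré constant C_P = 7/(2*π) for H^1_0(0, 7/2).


||u||_L² / ||u'||_L² = 7/(4*π) < C_P = 7/(2*π).

u(x) = -5/4·sin(4*π/7·x), so u'(x) = -5*π*cos(4*π*x/7)/7.
Writing u(x) = A·sin(kπx/L) with A = -5/4 and k = 2, use ∫_0^L sin²(kπx/L) dx = L/2 and ∫_0^L cos²(kπx/L) dx = L/2.
u² = 25/16·sin²(4*π/7·x) and (u')² = 25*π^2/49·cos²(4*π/7·x), and each of sin², cos² integrates to L/2 = 7/4 over (0, 7/2).
∫_0^7/2 u² dx = 175/64, so ||u||_L² = 5*sqrt(7)/8.
∫_0^7/2 (u')² dx = 25*π^2/28, so ||u'||_L² = 5*sqrt(7)*π/14.
Ratio ||u||_L² / ||u'||_L² = 7/(4*π).
Sharp Poincaré constant on H^1_0(0, 7/2) is C_P = L/π = 7/(2*π), achieved by sin(2*π/7·x).
This is the k = 2 harmonic; the ratio L/(kπ) is strictly less than C_P = L/π, consistent with the sharp inequality ||u||_L² ≤ C_P ||u'||_L².


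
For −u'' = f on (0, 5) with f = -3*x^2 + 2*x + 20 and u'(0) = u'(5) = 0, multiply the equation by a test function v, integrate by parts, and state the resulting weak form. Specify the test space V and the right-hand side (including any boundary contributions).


V = H^1(0, 5) (no boundary constraint on v; u is determined up to an additive constant); weak form: ∫_0^5 u'v' dx = ∫_0^5 (-3*x^2 + 2*x + 20) v dx for all v ∈ V.

Multiply both sides by a test function v and integrate from 0 to 5:
  ∫_0^5 −u''(x) v(x) dx = ∫_0^5 f(x) v(x) dx.
Integrate the LHS by parts once:
  ∫_0^5 −u'' v dx = −[u'(x) v(x)]_0^5 + ∫_0^5 u'(x) v'(x) dx.
Thus ∫_0^5 u'(x) v'(x) dx = ∫_0^5 f(x) v(x) dx + [u'(x) v(x)]_0^5.
Choose V so that boundary terms are either known or forced to vanish.
u has homogeneous Neumann: u'(0) = u'(5) = 0. So [u' v]_0^5 = 0·v(5) − 0·v(0) = 0 for any v; take V = H^1(0, 5).
Weak formulation: find u (satisfying any essential BC) such that ∫_0^5 u'(x) v'(x) dx = ∫_0^5 f v dx for all v ∈ V (homogeneous Neumann, so boundary terms vanish).
Substituting f(x) = -3*x^2 + 2*x + 20, the right-hand side is ∫_0^5 (-3*x^2 + 2*x + 20) v dx.
Compatibility check (pure Neumann): taking v ≡ 1 ∈ V gives 0 = ∫_0^5 f dx + (0) − (0), i.e. ∫_0^5 f dx must equal u'(0) − u'(5) = 0. Indeed ∫_0^5 (-3*x^2 + 2*x + 20) dx = 0, so the data are compatible. The solution is then unique only up to an additive constant (fix it e.g. by requiring ∫_0^5 u dx = 0).


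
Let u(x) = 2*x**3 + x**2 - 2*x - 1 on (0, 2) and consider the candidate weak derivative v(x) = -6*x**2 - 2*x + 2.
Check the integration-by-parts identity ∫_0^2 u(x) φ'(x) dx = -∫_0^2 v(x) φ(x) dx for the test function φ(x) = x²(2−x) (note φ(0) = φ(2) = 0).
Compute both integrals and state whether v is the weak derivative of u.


LHS = -40/3, RHS = 40/3. No, v is not the weak derivative of u.

u(x) = 2*x**3 + x**2 - 2*x - 1, classical derivative u'(x) = 6*x**2 + 2*x - 2.
φ(x) = x²(2−x), so φ'(x) = x*(4 - 3*x).
Note φ(0) = φ(2) = 0, so the boundary term u·φ vanishes.
LHS = ∫_0^2 u(x) φ'(x) dx = ∫_0^2 (-6*x^5 + 5*x^4 + 10*x^3 - 5*x^2 - 4*x) dx. Term by term:
  ∫_0^2 -6*x^5 dx = -64;  ∫_0^2 5*x^4 dx = 32;  ∫_0^2 10*x^3 dx = 40;
  ∫_0^2 -5*x^2 dx = -40/3;  ∫_0^2 -4*x dx = -8.
Sum: -64 + 32 + 40 − 40/3 − 8 = -40/3.
So LHS = -40/3.
∫_0^2 v(x) φ(x) dx = ∫_0^2 (6*x^5 - 10*x^4 - 6*x^3 + 4*x^2) dx. Term by term:
  ∫_0^2 6*x^5 dx = 64;  ∫_0^2 -10*x^4 dx = -64;  ∫_0^2 -6*x^3 dx = -24;
  ∫_0^2 4*x^2 dx = 32/3.
Sum: 64 − 64 − 24 + 32/3 = -40/3.
So RHS = -∫_0^2 v(x) φ(x) dx = 40/3.
LHS − RHS = -80/3 ≠ 0, so the identity fails.
(For a valid weak derivative the identity must hold for EVERY test function, in particular this one. The failure shows v is NOT the weak derivative of u.)
Correct weak derivative would be u'(x) = 6*x**2 + 2*x - 2.


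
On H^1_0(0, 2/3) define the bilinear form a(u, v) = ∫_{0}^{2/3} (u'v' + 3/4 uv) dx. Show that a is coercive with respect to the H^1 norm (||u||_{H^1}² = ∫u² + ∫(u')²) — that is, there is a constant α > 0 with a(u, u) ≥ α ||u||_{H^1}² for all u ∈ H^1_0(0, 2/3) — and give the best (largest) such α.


α = 3*(1 + 3*π^2)/(4 + 9*π^2)

Coercivity of a(·,·) on H^1_0(0, 2/3) means a(u, u) ≥ α ||u||_{H^1}² for every u ∈ H^1_0.
The interval has length L = 2/3, and Poincaré/coercivity depend only on L. Here a(u, u) = ∫(u')² + (3/4)·∫u².
Here 0 < c = 3/4 < 1. The condition a(u,u) ≥ α||u||_{H^1}² reads (1−α)∫(u')² ≥ (α−c)∫u². Any admissible α is ≤ 1 (rapidly oscillating u have ∫u²/∫(u')² → 0), and α = 1 would force 0 ≥ (1−c)∫u², impossible since c < 1; so 1−α > 0. By the sharp Poincaré inequality on H^1_0 of an interval of length L, ∫(u')² ≥ (π/L)²∫u² with equality for the first sine mode sin(π(x−x₀)/L) (x₀ the left endpoint), so the inequality holds for all u iff (1−α)(π/L)² ≥ α − c, i.e. α ≤ ((π/L)² + c)/((π/L)² + 1) = (1 + c(L/π)²)/(1 + (L/π)²). With (π/L)² = 9*π^2/4 and c = 3/4, the largest admissible constant is α = ((π/L)² + c)/((π/L)² + 1).
Simplifying, α = 3*(1 + 3*π^2)/(4 + 9*π^2).


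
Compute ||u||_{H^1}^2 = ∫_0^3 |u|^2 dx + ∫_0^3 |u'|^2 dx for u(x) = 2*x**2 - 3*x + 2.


||u||_{H^1}^2 = 627/5

The H^1 norm (squared) on an interval (0, L) is
  ||u||_{H^1}^2 = ∫_0^L u(x)^2 dx + ∫_0^L u'(x)^2 dx.
Compute u'(x) = 4*x - 3.
Then u(x)^2 = 4*x**4 - 12*x**3 + 17*x**2 - 12*x + 4 and u'(x)^2 = 16*x**2 - 24*x + 9.
Integrate each monomial from 0 to 3 using ∫_0^3 c·x^n dx = c·3^(n+1)/(n+1):
  ∫_0^3 u(x)^2 dx = ∫_0^3 (4*x^4 - 12*x^3 + 17*x^2 - 12*x + 4) dx. Term by term:
    ∫_0^3 4*x^4 dx = 972/5;  ∫_0^3 -12*x^3 dx = -243;  ∫_0^3 17*x^2 dx = 153;
    ∫_0^3 -12*x dx = -54;  ∫_0^3 4 dx = 12.
  Sum: 972/5 − 243 + 153 − 54 + 12 = 312/5.
  ∫_0^3 u'(x)^2 dx = ∫_0^3 (16*x^2 - 24*x + 9) dx. Term by term:
    ∫_0^3 16*x^2 dx = 144;  ∫_0^3 -24*x dx = -108;  ∫_0^3 9 dx = 27.
  Sum: 144 − 108 + 27 = 63.
Adding: ||u||_{H^1}^2 = 312/5 + 63 = 627/5.


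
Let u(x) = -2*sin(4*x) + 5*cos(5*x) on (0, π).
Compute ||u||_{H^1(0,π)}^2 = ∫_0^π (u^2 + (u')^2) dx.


||u||_{H^1(0,π)}^2 = 4160/9 + 359*π

u'(x) = -25*sin(5*x) - 8*cos(4*x).
Expand u² and (u')² and integrate term by term on (0, π), using: for integers n ≥ 1, ∫_0^π sin²(nx) dx = ∫_0^π cos²(nx) dx = π/2; for n ≠ n', ∫_0^π sin(nx)sin(n'x) dx = ∫_0^π cos(nx)cos(n'x) dx = 0; and by product-to-sum, ∫_0^π sin(nx)cos(n'x) dx = ½∫_0^π [sin((n+n')x) + sin((n−n')x)] dx, which is 0 when n+n' is even and 2n/(n²−n'²) when n+n' is odd (it need not vanish on (0, π)).
  u² squared terms: (-2)²·∫sin(4x)² dx = 4·π/2 = 2*π;  (5)²·∫cos(5x)² dx = 25·π/2 = 25*π/2.
  u² cross terms: 2·(-2)·(5)·∫sin(4x)·cos(5x) dx = -20·(-8/9) = 160/9.
  So ∫_0^π u² dx = 2*π + 25*π/2 + 160/9 = 160/9 + 29*π/2.
  (u')² squared terms: (-25)²·∫sin(5x)² dx = 625·π/2 = 625*π/2;  (-8)²·∫cos(4x)² dx = 64·π/2 = 32*π.
  (u')² cross terms: 2·(-25)·(-8)·∫sin(5x)·cos(4x) dx = 400·(10/9) = 4000/9.
  So ∫_0^π (u')² dx = 625*π/2 + 32*π + 4000/9 = 4000/9 + 689*π/2.
||u||_{H^1}^2 = (160/9 + 29*π/2) + (4000/9 + 689*π/2) = 4160/9 + 359*π.


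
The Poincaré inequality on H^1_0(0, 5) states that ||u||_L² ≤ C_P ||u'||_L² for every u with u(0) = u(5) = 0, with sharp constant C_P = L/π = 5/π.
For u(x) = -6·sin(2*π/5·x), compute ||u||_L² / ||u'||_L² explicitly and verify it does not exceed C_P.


||u||_L² / ||u'||_L² = 5/(2*π) < C_P = 5/π.

u(x) = -6·sin(2*π/5·x), so u'(x) = -12*π*cos(2*π*x/5)/5.
Writing u(x) = A·sin(kπx/L) with A = -6 and k = 2, use ∫_0^L sin²(kπx/L) dx = L/2 and ∫_0^L cos²(kπx/L) dx = L/2.
u² = 36·sin²(2*π/5·x) and (u')² = 144*π^2/25·cos²(2*π/5·x), and each of sin², cos² integrates to L/2 = 5/2 over (0, 5).
∫_0^5 u² dx = 90, so ||u||_L² = 3*sqrt(10).
∫_0^5 (u')² dx = 72*π^2/5, so ||u'||_L² = 6*sqrt(10)*π/5.
Ratio ||u||_L² / ||u'||_L² = 5/(2*π).
Sharp Poincaré constant on H^1_0(0, 5) is C_P = L/π = 5/π, achieved by sin(π/5·x).
This is the k = 2 harmonic; the ratio L/(kπ) is strictly less than C_P = L/π, consistent with the sharp inequality ||u||_L² ≤ C_P ||u'||_L².


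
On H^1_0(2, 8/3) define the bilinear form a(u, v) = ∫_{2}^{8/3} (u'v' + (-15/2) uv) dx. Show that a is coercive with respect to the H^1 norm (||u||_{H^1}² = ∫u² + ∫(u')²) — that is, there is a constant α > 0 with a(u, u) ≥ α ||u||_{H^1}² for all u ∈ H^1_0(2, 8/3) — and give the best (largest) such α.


α = 3*(-10 + 3*π^2)/(4 + 9*π^2)

Coercivity of a(·,·) on H^1_0(2, 8/3) means a(u, u) ≥ α ||u||_{H^1}² for every u ∈ H^1_0.
The interval has length L = 2/3, and Poincaré/coercivity depend only on L. Here a(u, u) = ∫(u')² + (-15/2)·∫u².
Here c = -15/2 < 0 with |c| < (π/L)² = 9*π^2/4, so coercivity still holds. The condition a(u,u) ≥ α||u||_{H^1}² reads (1−α)∫(u')² ≥ (α−c)∫u². Any admissible α is ≤ 1 (rapidly oscillating u have ∫u²/∫(u')² → 0), and α = 1 would force 0 ≥ (1−c)∫u², impossible since c < 1; so 1−α > 0. By the sharp Poincaré inequality on H^1_0 of an interval of length L, ∫(u')² ≥ (π/L)²∫u² with equality for the first sine mode sin(π(x−x₀)/L) (x₀ the left endpoint), so the inequality holds for all u iff (1−α)(π/L)² ≥ α − c, i.e. α ≤ ((π/L)² + c)/((π/L)² + 1) = (1 + c(L/π)²)/(1 + (L/π)²). (Direct route, valid since c ≤ 0: Poincaré gives c∫u² ≥ c(L/π)²∫(u')², so a(u,u) ≥ (1 + c(L/π)²)∫(u')², while ||u||_{H^1}² ≤ (1 + (L/π)²)∫(u')²; dividing yields the same α.) With (π/L)² = 9*π^2/4 and c = -15/2, the largest admissible constant is α = ((π/L)² + c)/((π/L)² + 1).
Simplifying, α = 3*(-10 + 3*π^2)/(4 + 9*π^2).


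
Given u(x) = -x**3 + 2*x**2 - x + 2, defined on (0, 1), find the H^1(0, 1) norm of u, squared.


||u||_{H^1}^2 = 80/21

The H^1 norm (squared) on an interval (0, L) is
  ||u||_{H^1}^2 = ∫_0^L u(x)^2 dx + ∫_0^L u'(x)^2 dx.
Compute u'(x) = -3*x**2 + 4*x - 1.
Then u(x)^2 = x**6 - 4*x**5 + 6*x**4 - 8*x**3 + 9*x**2 - 4*x + 4 and u'(x)^2 = 9*x**4 - 24*x**3 + 22*x**2 - 8*x + 1.
Integrate each monomial from 0 to 1 using ∫_0^1 c·x^n dx = c·1^(n+1)/(n+1):
  ∫_0^1 u(x)^2 dx = ∫_0^1 (x^6 - 4*x^5 + 6*x^4 - 8*x^3 + 9*x^2 - 4*x + 4) dx. Term by term:
    ∫_0^1 x^6 dx = 1/7;  ∫_0^1 -4*x^5 dx = -2/3;  ∫_0^1 6*x^4 dx = 6/5;
    ∫_0^1 -8*x^3 dx = -2;  ∫_0^1 9*x^2 dx = 3;  ∫_0^1 -4*x dx = -2;
    ∫_0^1 4 dx = 4.
  Sum: 1/7 − 2/3 + 6/5 − 2 + 3 − 2 + 4 = 386/105.
  ∫_0^1 u'(x)^2 dx = ∫_0^1 (9*x^4 - 24*x^3 + 22*x^2 - 8*x + 1) dx. Term by term:
    ∫_0^1 9*x^4 dx = 9/5;  ∫_0^1 -24*x^3 dx = -6;  ∫_0^1 22*x^2 dx = 22/3;
    ∫_0^1 -8*x dx = -4;  ∫_0^1 1 dx = 1.
  Sum: 9/5 − 6 + 22/3 − 4 + 1 = 2/15.
Adding: ||u||_{H^1}^2 = 386/105 + 2/15 = 80/21.


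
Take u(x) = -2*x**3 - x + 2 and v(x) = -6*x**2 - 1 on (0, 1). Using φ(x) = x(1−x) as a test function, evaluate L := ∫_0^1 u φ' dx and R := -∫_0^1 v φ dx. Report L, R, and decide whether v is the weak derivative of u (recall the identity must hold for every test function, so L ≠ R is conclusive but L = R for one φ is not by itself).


LHS = 7/15, RHS = 7/15. Yes, v = u' weakly.

u(x) = -2*x**3 - x + 2, classical derivative u'(x) = -6*x**2 - 1.
φ(x) = x(1−x), so φ'(x) = 1 - 2*x.
Note φ(0) = φ(1) = 0, so the boundary term u·φ vanishes.
LHS = ∫_0^1 u(x) φ'(x) dx = ∫_0^1 (4*x^4 - 2*x^3 + 2*x^2 - 5*x + 2) dx. Term by term:
  ∫_0^1 4*x^4 dx = 4/5;  ∫_0^1 -2*x^3 dx = -1/2;  ∫_0^1 2*x^2 dx = 2/3;
  ∫_0^1 -5*x dx = -5/2;  ∫_0^1 2 dx = 2.
Sum: 4/5 − 1/2 + 2/3 − 5/2 + 2 = 7/15.
So LHS = 7/15.
∫_0^1 v(x) φ(x) dx = ∫_0^1 (6*x^4 - 6*x^3 + x^2 - x) dx. Term by term:
  ∫_0^1 6*x^4 dx = 6/5;  ∫_0^1 -6*x^3 dx = -3/2;  ∫_0^1 x^2 dx = 1/3;
  ∫_0^1 -x dx = -1/2.
Sum: 6/5 − 3/2 + 1/3 − 1/2 = -7/15.
So RHS = -∫_0^1 v(x) φ(x) dx = 7/15.
LHS = RHS, so the identity holds for this test φ.
Moreover u is smooth here and v(x) = u'(x) = -6*x**2 - 1 pointwise, so the identity holds for every test function. Hence v is the weak derivative of u.


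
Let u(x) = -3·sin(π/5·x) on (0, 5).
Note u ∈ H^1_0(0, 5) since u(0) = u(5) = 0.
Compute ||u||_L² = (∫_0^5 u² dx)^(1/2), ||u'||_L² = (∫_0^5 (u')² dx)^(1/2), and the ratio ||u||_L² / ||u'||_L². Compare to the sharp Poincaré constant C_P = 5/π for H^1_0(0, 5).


||u||_L² / ||u'||_L² = 5/π = C_P.

u(x) = -3·sin(π/5·x), so u'(x) = -3*π*cos(π*x/5)/5.
Writing u(x) = A·sin(kπx/L) with A = -3 and k = 1, use ∫_0^L sin²(kπx/L) dx = L/2 and ∫_0^L cos²(kπx/L) dx = L/2.
u² = 9·sin²(π/5·x) and (u')² = 9*π^2/25·cos²(π/5·x), and each of sin², cos² integrates to L/2 = 5/2 over (0, 5).
∫_0^5 u² dx = 45/2, so ||u||_L² = 3*sqrt(10)/2.
∫_0^5 (u')² dx = 9*π^2/10, so ||u'||_L² = 3*sqrt(10)*π/10.
Ratio ||u||_L² / ||u'||_L² = 5/π.
Sharp Poincaré constant on H^1_0(0, 5) is C_P = L/π = 5/π, achieved by sin(π/5·x).
This is the k = 1 eigenfunction (up to amplitude), so the ratio equals the sharp Poincaré constant exactly.


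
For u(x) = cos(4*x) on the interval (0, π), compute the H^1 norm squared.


||u||_{H^1(0,π)}^2 = 17*π/2

u'(x) = -4*sin(4*x).
Expand u² and (u')² and integrate term by term on (0, π), using: for integers n ≥ 1, ∫_0^π sin²(nx) dx = ∫_0^π cos²(nx) dx = π/2; for n ≠ n', ∫_0^π sin(nx)sin(n'x) dx = ∫_0^π cos(nx)cos(n'x) dx = 0; and by product-to-sum, ∫_0^π sin(nx)cos(n'x) dx = ½∫_0^π [sin((n+n')x) + sin((n−n')x)] dx, which is 0 when n+n' is even and 2n/(n²−n'²) when n+n' is odd (it need not vanish on (0, π)).
  u² squared terms: (1)²·∫cos(4x)² dx = 1·π/2 = π/2.
  So ∫_0^π u² dx = π/2.
  (u')² squared terms: (-4)²·∫sin(4x)² dx = 16·π/2 = 8*π.
  So ∫_0^π (u')² dx = 8*π.
||u||_{H^1}^2 = (π/2) + (8*π) = 17*π/2.


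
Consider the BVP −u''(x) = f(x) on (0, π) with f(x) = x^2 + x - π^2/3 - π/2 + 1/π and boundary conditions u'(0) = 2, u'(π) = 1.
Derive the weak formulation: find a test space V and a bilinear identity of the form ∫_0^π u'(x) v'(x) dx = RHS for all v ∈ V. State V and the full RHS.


V = H^1(0, π) (v unrestricted at boundary; u is determined up to an additive constant); weak form: ∫_0^π u'v' dx = ∫_0^π (x^2 + x - π^2/3 - π/2 + 1/π) v dx + v(π) − 2·v(0) for all v ∈ V.

Multiply both sides by a test function v and integrate from 0 to π:
  ∫_0^π −u''(x) v(x) dx = ∫_0^π f(x) v(x) dx.
Integrate the LHS by parts once:
  ∫_0^π −u'' v dx = −[u'(x) v(x)]_0^π + ∫_0^π u'(x) v'(x) dx.
Thus ∫_0^π u'(x) v'(x) dx = ∫_0^π f(x) v(x) dx + [u'(x) v(x)]_0^π.
Choose V so that boundary terms are either known or forced to vanish.
u has inhomogeneous Neumann u'(0) = 2, u'(π) = 1. [u' v]_0^π = (1)·v(π) − (2)·v(0) = v(π) − 2·v(0). Take V = H^1(0, π); boundary term becomes part of RHS.
Weak formulation: find u (satisfying any essential BC) such that ∫_0^π u'(x) v'(x) dx = ∫_0^π f v dx + v(π) − 2·v(0) for all v ∈ V (Neumann data are natural BCs: they enter the RHS as boundary terms).
Substituting f(x) = x^2 + x - π^2/3 - π/2 + 1/π, the right-hand side is ∫_0^π (x^2 + x - π^2/3 - π/2 + 1/π) v dx + v(π) − 2·v(0).
Compatibility check (pure Neumann): taking v ≡ 1 ∈ V gives 0 = ∫_0^π f dx + (1) − (2), i.e. ∫_0^π f dx must equal u'(0) − u'(π) = 1. Indeed ∫_0^π (x^2 + x - π^2/3 - π/2 + 1/π) dx = 1, so the data are compatible. The solution is then unique only up to an additive constant (fix it e.g. by requiring ∫_0^π u dx = 0).


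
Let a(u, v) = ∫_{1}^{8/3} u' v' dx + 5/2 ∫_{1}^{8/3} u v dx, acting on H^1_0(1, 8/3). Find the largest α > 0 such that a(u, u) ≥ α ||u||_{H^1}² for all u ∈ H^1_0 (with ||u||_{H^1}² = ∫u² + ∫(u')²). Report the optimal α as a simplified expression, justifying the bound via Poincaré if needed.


α = 1

Coercivity of a(·,·) on H^1_0(1, 8/3) means a(u, u) ≥ α ||u||_{H^1}² for every u ∈ H^1_0.
The interval has length L = 5/3, and Poincaré/coercivity depend only on L. Here a(u, u) = ∫(u')² + (5/2)·∫u².
Here c = 5/2 ≥ 1, so a(u,u) = ∫(u')² + c∫u² ≥ ∫(u')² + ∫u² = ||u||_{H^1}², i.e. α = 1 works. No larger α is possible: a(u,u) ≥ α||u||_{H^1}² means (1−α)∫(u')² ≥ (α−c)∫u², and for the modes u_n = sin(nπ(x−x₀)/L) (x₀ the left endpoint) one has ∫u_n²/∫(u_n')² = (L/(nπ))² → 0, so a(u_n,u_n)/||u_n||_{H^1}² → 1. Hence the optimal constant is α = 1.
Therefore α = 1.


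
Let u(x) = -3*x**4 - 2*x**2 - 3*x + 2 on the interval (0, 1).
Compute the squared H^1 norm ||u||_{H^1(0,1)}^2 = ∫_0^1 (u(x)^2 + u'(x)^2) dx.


||u||_{H^1}^2 = 9403/105

The H^1 norm (squared) on an interval (0, L) is
  ||u||_{H^1}^2 = ∫_0^L u(x)^2 dx + ∫_0^L u'(x)^2 dx.
Compute u'(x) = -12*x**3 - 4*x - 3.
Then u(x)^2 = 9*x**8 + 12*x**6 + 18*x**5 - 8*x**4 + 12*x**3 + x**2 - 12*x + 4 and u'(x)^2 = 144*x**6 + 96*x**4 + 72*x**3 + 16*x**2 + 24*x + 9.
Integrate each monomial from 0 to 1 using ∫_0^1 c·x^n dx = c·1^(n+1)/(n+1):
  ∫_0^1 u(x)^2 dx = ∫_0^1 (9*x^8 + 12*x^6 + 18*x^5 - 8*x^4 + 12*x^3 + x^2 - 12*x + 4) dx. Term by term:
    ∫_0^1 9*x^8 dx = 1;  ∫_0^1 12*x^6 dx = 12/7;  ∫_0^1 18*x^5 dx = 3;
    ∫_0^1 -8*x^4 dx = -8/5;  ∫_0^1 12*x^3 dx = 3;  ∫_0^1 x^2 dx = 1/3;
    ∫_0^1 -12*x dx = -6;  ∫_0^1 4 dx = 4.
  Sum: 1 + 12/7 + 3 − 8/5 + 3 + 1/3 − 6 + 4 = 572/105.
  ∫_0^1 u'(x)^2 dx = ∫_0^1 (144*x^6 + 96*x^4 + 72*x^3 + 16*x^2 + 24*x + 9) dx. Term by term:
    ∫_0^1 144*x^6 dx = 144/7;  ∫_0^1 96*x^4 dx = 96/5;  ∫_0^1 72*x^3 dx = 18;
    ∫_0^1 16*x^2 dx = 16/3;  ∫_0^1 24*x dx = 12;  ∫_0^1 9 dx = 9.
  Sum: 144/7 + 96/5 + 18 + 16/3 + 12 + 9 = 8831/105.
Adding: ||u||_{H^1}^2 = 572/105 + 8831/105 = 9403/105.


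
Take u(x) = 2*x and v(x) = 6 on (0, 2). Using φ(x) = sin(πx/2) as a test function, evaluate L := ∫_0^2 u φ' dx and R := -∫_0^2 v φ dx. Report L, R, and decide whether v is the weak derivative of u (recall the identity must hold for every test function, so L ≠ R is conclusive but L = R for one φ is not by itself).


LHS = -8/π, RHS = -24/π. No, v is not the weak derivative of u.

u(x) = 2*x, classical derivative u'(x) = 2.
φ(x) = sin(πx/2), so φ'(x) = π*cos(π*x/2)/2.
Note φ(0) = φ(2) = 0, so the boundary term u·φ vanishes.
LHS = ∫_0^2 u(x) φ'(x) dx = ∫_0^2 (π*x*cos(π*x/2)) dx. Term by term:
  ∫_0^2 π*x*cos(π*x/2) dx = -8/π.
So LHS = -8/π.
∫_0^2 v(x) φ(x) dx = ∫_0^2 (6*sin(π*x/2)) dx. Term by term:
  ∫_0^2 6*sin(π*x/2) dx = 24/π.
So RHS = -∫_0^2 v(x) φ(x) dx = -24/π.
LHS − RHS = 16/π ≠ 0, so the identity fails.
(For a valid weak derivative the identity must hold for EVERY test function, in particular this one. The failure shows v is NOT the weak derivative of u.)
Correct weak derivative would be u'(x) = 2.


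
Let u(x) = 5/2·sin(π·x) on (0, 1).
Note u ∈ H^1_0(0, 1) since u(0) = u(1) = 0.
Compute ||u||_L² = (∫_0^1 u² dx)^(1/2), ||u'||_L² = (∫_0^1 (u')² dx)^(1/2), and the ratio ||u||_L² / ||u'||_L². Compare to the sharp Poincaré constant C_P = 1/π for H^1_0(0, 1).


||u||_L² / ||u'||_L² = 1/π = C_P.

u(x) = 5/2·sin(π·x), so u'(x) = 5*π*cos(π*x)/2.
Writing u(x) = A·sin(kπx/L) with A = 5/2 and k = 1, use ∫_0^L sin²(kπx/L) dx = L/2 and ∫_0^L cos²(kπx/L) dx = L/2.
u² = 25/4·sin²(π·x) and (u')² = 25*π^2/4·cos²(π·x), and each of sin², cos² integrates to L/2 = 1/2 over (0, 1).
∫_0^1 u² dx = 25/8, so ||u||_L² = 5*sqrt(2)/4.
∫_0^1 (u')² dx = 25*π^2/8, so ||u'||_L² = 5*sqrt(2)*π/4.
Ratio ||u||_L² / ||u'||_L² = 1/π.
Sharp Poincaré constant on H^1_0(0, 1) is C_P = L/π = 1/π, achieved by sin(π·x).
This is the k = 1 eigenfunction (up to amplitude), so the ratio equals the sharp Poincaré constant exactly.


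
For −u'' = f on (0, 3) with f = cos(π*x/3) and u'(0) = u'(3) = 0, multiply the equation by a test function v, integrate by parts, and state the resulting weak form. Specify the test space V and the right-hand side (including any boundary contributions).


V = H^1(0, 3) (no boundary constraint on v; u is determined up to an additive constant); weak form: ∫_0^3 u'v' dx = ∫_0^3 (cos(π*x/3)) v dx for all v ∈ V.

Multiply both sides by a test function v and integrate from 0 to 3:
  ∫_0^3 −u''(x) v(x) dx = ∫_0^3 f(x) v(x) dx.
Integrate the LHS by parts once:
  ∫_0^3 −u'' v dx = −[u'(x) v(x)]_0^3 + ∫_0^3 u'(x) v'(x) dx.
Thus ∫_0^3 u'(x) v'(x) dx = ∫_0^3 f(x) v(x) dx + [u'(x) v(x)]_0^3.
Choose V so that boundary terms are either known or forced to vanish.
u has homogeneous Neumann: u'(0) = u'(3) = 0. So [u' v]_0^3 = 0·v(3) − 0·v(0) = 0 for any v; take V = H^1(0, 3).
Weak formulation: find u (satisfying any essential BC) such that ∫_0^3 u'(x) v'(x) dx = ∫_0^3 f v dx for all v ∈ V (homogeneous Neumann, so boundary terms vanish).
Substituting f(x) = cos(π*x/3), the right-hand side is ∫_0^3 (cos(π*x/3)) v dx.
Compatibility check (pure Neumann): taking v ≡ 1 ∈ V gives 0 = ∫_0^3 f dx + (0) − (0), i.e. ∫_0^3 f dx must equal u'(0) − u'(3) = 0. Indeed ∫_0^3 (cos(π*x/3)) dx = 0, so the data are compatible. The solution is then unique only up to an additive constant (fix it e.g. by requiring ∫_0^3 u dx = 0).


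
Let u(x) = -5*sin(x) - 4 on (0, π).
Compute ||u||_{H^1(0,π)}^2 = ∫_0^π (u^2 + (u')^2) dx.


||u||_{H^1(0,π)}^2 = 80 + 41*π

u'(x) = -5*cos(x).
Expand u² and (u')² and integrate term by term on (0, π), using: for integers n ≥ 1, ∫_0^π sin²(nx) dx = ∫_0^π cos²(nx) dx = π/2; for n ≠ n', ∫_0^π sin(nx)sin(n'x) dx = ∫_0^π cos(nx)cos(n'x) dx = 0; and by product-to-sum, ∫_0^π sin(nx)cos(n'x) dx = ½∫_0^π [sin((n+n')x) + sin((n−n')x)] dx, which is 0 when n+n' is even and 2n/(n²−n'²) when n+n' is odd (it need not vanish on (0, π)). For the constant mode: ∫_0^π 1 dx = π, ∫_0^π cos(nx) dx = 0, ∫_0^π sin(nx) dx = (1−(−1)^n)/n.
  u² squared terms: (-4)²·∫1 dx = 16·π = 16*π;  (-5)²·∫sin(x)² dx = 25·π/2 = 25*π/2.
  u² cross terms: 2·(-4)·(-5)·∫1·sin(x) dx = 40·(2) = 80.
  So ∫_0^π u² dx = 16*π + 25*π/2 + 80 = 80 + 57*π/2.
  (u')² squared terms: (-5)²·∫cos(x)² dx = 25·π/2 = 25*π/2.
  So ∫_0^π (u')² dx = 25*π/2.
||u||_{H^1}^2 = (80 + 57*π/2) + (25*π/2) = 80 + 41*π.


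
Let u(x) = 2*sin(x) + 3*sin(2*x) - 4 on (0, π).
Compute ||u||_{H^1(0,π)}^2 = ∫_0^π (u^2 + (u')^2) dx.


||u||_{H^1(0,π)}^2 = -32 + 85*π/2

u'(x) = 2*cos(x) + 6*cos(2*x).
Expand u² and (u')² and integrate term by term on (0, π), using: for integers n ≥ 1, ∫_0^π sin²(nx) dx = ∫_0^π cos²(nx) dx = π/2; for n ≠ n', ∫_0^π sin(nx)sin(n'x) dx = ∫_0^π cos(nx)cos(n'x) dx = 0; and by product-to-sum, ∫_0^π sin(nx)cos(n'x) dx = ½∫_0^π [sin((n+n')x) + sin((n−n')x)] dx, which is 0 when n+n' is even and 2n/(n²−n'²) when n+n' is odd (it need not vanish on (0, π)). For the constant mode: ∫_0^π 1 dx = π, ∫_0^π cos(nx) dx = 0, ∫_0^π sin(nx) dx = (1−(−1)^n)/n.
  u² squared terms: (-4)²·∫1 dx = 16·π = 16*π;  (2)²·∫sin(x)² dx = 4·π/2 = 2*π;  (3)²·∫sin(2x)² dx = 9·π/2 = 9*π/2.
  u² cross terms: 2·(-4)·(2)·∫1·sin(x) dx = -16·(2) = -32;  2·(-4)·(3)·∫1·sin(2x) dx = -24·(0) = 0;  2·(2)·(3)·∫sin(x)·sin(2x) dx = 12·(0) = 0.
  So ∫_0^π u² dx = 16*π + 2*π + 9*π/2 − 32 + 0 + 0 = -32 + 45*π/2.
  (u')² squared terms: (2)²·∫cos(x)² dx = 4·π/2 = 2*π;  (6)²·∫cos(2x)² dx = 36·π/2 = 18*π.
  (u')² cross terms: 2·(2)·(6)·∫cos(x)·cos(2x) dx = 24·(0) = 0.
  So ∫_0^π (u')² dx = 2*π + 18*π + 0 = 20*π.
||u||_{H^1}^2 = (-32 + 45*π/2) + (20*π) = -32 + 85*π/2.


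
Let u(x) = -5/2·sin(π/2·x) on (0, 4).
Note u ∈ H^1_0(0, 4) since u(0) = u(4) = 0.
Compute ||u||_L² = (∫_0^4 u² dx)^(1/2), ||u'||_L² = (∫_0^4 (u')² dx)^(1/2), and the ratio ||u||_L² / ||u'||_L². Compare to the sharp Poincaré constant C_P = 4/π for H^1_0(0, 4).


||u||_L² / ||u'||_L² = 2/π < C_P = 4/π.

u(x) = -5/2·sin(π/2·x), so u'(x) = -5*π*cos(π*x/2)/4.
Writing u(x) = A·sin(kπx/L) with A = -5/2 and k = 2, use ∫_0^L sin²(kπx/L) dx = L/2 and ∫_0^L cos²(kπx/L) dx = L/2.
u² = 25/4·sin²(π/2·x) and (u')² = 25*π^2/16·cos²(π/2·x), and each of sin², cos² integrates to L/2 = 2 over (0, 4).
∫_0^4 u² dx = 25/2, so ||u||_L² = 5*sqrt(2)/2.
∫_0^4 (u')² dx = 25*π^2/8, so ||u'||_L² = 5*sqrt(2)*π/4.
Ratio ||u||_L² / ||u'||_L² = 2/π.
Sharp Poincaré constant on H^1_0(0, 4) is C_P = L/π = 4/π, achieved by sin(π/4·x).
This is the k = 2 harmonic; the ratio L/(kπ) is strictly less than C_P = L/π, consistent with the sharp inequality ||u||_L² ≤ C_P ||u'||_L².


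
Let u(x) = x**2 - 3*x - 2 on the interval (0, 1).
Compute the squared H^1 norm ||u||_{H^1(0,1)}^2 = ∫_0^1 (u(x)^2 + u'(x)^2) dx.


||u||_{H^1}^2 = 147/10

The H^1 norm (squared) on an interval (0, L) is
  ||u||_{H^1}^2 = ∫_0^L u(x)^2 dx + ∫_0^L u'(x)^2 dx.
Compute u'(x) = 2*x - 3.
Then u(x)^2 = x**4 - 6*x**3 + 5*x**2 + 12*x + 4 and u'(x)^2 = 4*x**2 - 12*x + 9.
Integrate each monomial from 0 to 1 using ∫_0^1 c·x^n dx = c·1^(n+1)/(n+1):
  ∫_0^1 u(x)^2 dx = ∫_0^1 (x^4 - 6*x^3 + 5*x^2 + 12*x + 4) dx. Term by term:
    ∫_0^1 x^4 dx = 1/5;  ∫_0^1 -6*x^3 dx = -3/2;  ∫_0^1 5*x^2 dx = 5/3;
    ∫_0^1 12*x dx = 6;  ∫_0^1 4 dx = 4.
  Sum: 1/5 − 3/2 + 5/3 + 6 + 4 = 311/30.
  ∫_0^1 u'(x)^2 dx = ∫_0^1 (4*x^2 - 12*x + 9) dx. Term by term:
    ∫_0^1 4*x^2 dx = 4/3;  ∫_0^1 -12*x dx = -6;  ∫_0^1 9 dx = 9.
  Sum: 4/3 − 6 + 9 = 13/3.
Adding: ||u||_{H^1}^2 = 311/30 + 13/3 = 147/10.


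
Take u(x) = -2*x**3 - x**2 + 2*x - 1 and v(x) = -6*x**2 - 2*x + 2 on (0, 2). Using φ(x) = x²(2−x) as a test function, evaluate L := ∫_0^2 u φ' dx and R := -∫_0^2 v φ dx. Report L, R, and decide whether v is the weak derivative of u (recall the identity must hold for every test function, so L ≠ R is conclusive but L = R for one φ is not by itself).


LHS = 40/3, RHS = 40/3. Yes, v = u' weakly.

u(x) = -2*x**3 - x**2 + 2*x - 1, classical derivative u'(x) = -6*x**2 - 2*x + 2.
φ(x) = x²(2−x), so φ'(x) = x*(4 - 3*x).
Note φ(0) = φ(2) = 0, so the boundary term u·φ vanishes.
LHS = ∫_0^2 u(x) φ'(x) dx = ∫_0^2 (6*x^5 - 5*x^4 - 10*x^3 + 11*x^2 - 4*x) dx. Term by term:
  ∫_0^2 6*x^5 dx = 64;  ∫_0^2 -5*x^4 dx = -32;  ∫_0^2 -10*x^3 dx = -40;
  ∫_0^2 11*x^2 dx = 88/3;  ∫_0^2 -4*x dx = -8.
Sum: 64 − 32 − 40 + 88/3 − 8 = 40/3.
So LHS = 40/3.
∫_0^2 v(x) φ(x) dx = ∫_0^2 (6*x^5 - 10*x^4 - 6*x^3 + 4*x^2) dx. Term by term:
  ∫_0^2 6*x^5 dx = 64;  ∫_0^2 -10*x^4 dx = -64;  ∫_0^2 -6*x^3 dx = -24;
  ∫_0^2 4*x^2 dx = 32/3.
Sum: 64 − 64 − 24 + 32/3 = -40/3.
So RHS = -∫_0^2 v(x) φ(x) dx = 40/3.
LHS = RHS, so the identity holds for this test φ.
Moreover u is smooth here and v(x) = u'(x) = -6*x**2 - 2*x + 2 pointwise, so the identity holds for every test function. Hence v is the weak derivative of u.
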